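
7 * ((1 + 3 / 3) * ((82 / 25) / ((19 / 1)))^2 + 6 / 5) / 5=1.76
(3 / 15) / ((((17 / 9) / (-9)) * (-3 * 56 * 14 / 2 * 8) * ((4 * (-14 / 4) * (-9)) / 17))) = 3 / 219520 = 0.00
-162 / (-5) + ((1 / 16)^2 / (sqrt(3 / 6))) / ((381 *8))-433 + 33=-1838 / 5 + sqrt(2) / 780288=-367.60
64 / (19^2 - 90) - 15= -4001 / 271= -14.76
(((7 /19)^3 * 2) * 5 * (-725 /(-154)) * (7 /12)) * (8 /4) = 1243375 /452694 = 2.75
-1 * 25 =-25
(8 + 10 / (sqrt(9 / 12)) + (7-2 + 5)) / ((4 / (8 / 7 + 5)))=45.38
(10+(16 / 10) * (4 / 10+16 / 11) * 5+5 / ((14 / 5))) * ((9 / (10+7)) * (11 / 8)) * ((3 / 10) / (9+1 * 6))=184491 / 476000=0.39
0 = 0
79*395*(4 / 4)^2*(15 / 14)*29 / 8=13574175 / 112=121197.99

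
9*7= 63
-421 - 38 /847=-356625 /847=-421.04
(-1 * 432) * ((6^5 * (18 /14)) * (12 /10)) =-181398528 /35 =-5182815.09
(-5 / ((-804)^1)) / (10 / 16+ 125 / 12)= 2 / 3551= 0.00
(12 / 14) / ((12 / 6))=3 / 7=0.43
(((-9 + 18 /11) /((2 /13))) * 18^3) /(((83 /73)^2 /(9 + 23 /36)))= -157720659759 /75779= -2081324.11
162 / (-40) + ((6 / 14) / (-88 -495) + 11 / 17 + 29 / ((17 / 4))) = 4745183 / 1387540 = 3.42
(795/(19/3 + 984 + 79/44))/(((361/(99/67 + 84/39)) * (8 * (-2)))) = -82981305/164712792764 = -0.00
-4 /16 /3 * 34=-17 /6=-2.83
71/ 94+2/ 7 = 685/ 658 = 1.04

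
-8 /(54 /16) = -64 /27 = -2.37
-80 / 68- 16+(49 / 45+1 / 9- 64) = -79.98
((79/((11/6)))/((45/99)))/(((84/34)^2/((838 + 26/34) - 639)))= 760138/245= 3102.60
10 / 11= 0.91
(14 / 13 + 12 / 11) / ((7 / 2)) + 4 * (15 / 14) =4910 / 1001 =4.91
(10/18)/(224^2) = 5/451584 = 0.00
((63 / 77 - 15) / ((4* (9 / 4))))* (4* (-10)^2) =-20800 / 33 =-630.30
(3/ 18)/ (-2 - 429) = -1/ 2586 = -0.00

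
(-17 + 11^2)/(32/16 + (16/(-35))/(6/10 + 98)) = 179452/3443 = 52.12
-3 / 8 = -0.38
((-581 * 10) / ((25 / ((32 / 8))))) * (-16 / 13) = 1144.12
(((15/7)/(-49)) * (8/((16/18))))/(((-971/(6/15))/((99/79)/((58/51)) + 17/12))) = 623169/1526048846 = 0.00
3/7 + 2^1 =17/7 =2.43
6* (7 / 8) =21 / 4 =5.25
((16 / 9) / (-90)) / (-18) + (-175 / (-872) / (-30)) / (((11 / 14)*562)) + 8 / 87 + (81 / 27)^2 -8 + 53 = 30823530113249 / 569824366320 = 54.09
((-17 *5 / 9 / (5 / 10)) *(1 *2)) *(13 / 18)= -2210 / 81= -27.28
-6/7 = -0.86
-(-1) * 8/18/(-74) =-2/333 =-0.01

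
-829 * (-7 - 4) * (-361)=-3291959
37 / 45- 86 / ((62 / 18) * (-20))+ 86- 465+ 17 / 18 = -174833 / 465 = -375.98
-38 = -38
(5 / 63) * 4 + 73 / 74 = 6079 / 4662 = 1.30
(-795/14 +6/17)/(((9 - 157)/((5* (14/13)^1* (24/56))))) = 5445/6188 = 0.88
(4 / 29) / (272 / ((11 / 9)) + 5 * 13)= 44 / 91727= 0.00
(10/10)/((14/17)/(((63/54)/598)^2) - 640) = 119/25671328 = 0.00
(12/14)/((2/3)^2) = 27/14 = 1.93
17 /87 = 0.20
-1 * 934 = -934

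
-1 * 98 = -98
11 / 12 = 0.92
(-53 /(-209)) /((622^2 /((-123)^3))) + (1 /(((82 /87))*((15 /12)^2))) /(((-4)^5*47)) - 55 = -7007895728467543 /124651858249600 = -56.22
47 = 47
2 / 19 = 0.11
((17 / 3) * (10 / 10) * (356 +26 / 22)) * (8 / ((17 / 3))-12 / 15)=204308 / 165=1238.23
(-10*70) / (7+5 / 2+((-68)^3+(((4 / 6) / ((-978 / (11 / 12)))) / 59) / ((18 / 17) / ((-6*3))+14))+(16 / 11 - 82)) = 1895406836400 / 851587460606579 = 0.00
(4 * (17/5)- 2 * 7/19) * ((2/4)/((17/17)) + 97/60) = 77597/2850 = 27.23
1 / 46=0.02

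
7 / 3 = 2.33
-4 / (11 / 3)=-12 / 11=-1.09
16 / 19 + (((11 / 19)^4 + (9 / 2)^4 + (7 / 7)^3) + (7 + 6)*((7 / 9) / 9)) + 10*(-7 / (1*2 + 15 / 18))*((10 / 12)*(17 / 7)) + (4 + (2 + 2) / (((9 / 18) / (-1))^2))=64710888433 / 168896016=383.14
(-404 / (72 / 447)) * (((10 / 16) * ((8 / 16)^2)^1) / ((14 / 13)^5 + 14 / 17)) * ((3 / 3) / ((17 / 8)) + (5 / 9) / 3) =-240266299351 / 2124123264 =-113.11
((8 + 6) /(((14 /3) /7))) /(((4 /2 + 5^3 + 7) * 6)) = 7 /268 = 0.03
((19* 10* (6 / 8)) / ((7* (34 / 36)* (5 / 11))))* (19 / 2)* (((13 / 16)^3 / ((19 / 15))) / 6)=61988355 / 1949696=31.79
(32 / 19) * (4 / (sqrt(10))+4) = 64 * sqrt(10) / 95+128 / 19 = 8.87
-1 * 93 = -93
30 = 30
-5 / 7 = -0.71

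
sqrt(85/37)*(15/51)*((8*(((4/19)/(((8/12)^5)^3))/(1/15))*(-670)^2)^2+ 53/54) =78764978055226568340755610095*sqrt(3145)/401792237568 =10993650827591379974.77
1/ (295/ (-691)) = -691/ 295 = -2.34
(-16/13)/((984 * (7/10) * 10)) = -2/11193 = -0.00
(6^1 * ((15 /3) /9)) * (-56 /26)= -280 /39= -7.18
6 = 6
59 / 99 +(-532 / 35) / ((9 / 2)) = -153 / 55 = -2.78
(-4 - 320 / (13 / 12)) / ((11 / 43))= -167356 / 143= -1170.32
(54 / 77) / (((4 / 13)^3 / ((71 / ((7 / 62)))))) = 130561119 / 8624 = 15139.28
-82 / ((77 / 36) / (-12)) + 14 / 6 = 106811 / 231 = 462.39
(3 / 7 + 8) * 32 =1888 / 7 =269.71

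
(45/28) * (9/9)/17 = 45/476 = 0.09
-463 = -463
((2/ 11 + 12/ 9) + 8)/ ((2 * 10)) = 157/ 330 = 0.48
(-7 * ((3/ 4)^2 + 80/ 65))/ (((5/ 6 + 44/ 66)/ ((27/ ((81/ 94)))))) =-122717/ 468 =-262.22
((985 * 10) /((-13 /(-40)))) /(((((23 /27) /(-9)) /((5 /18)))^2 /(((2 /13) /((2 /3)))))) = 60239.68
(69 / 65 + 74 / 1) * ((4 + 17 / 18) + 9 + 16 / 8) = 1400273 / 1170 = 1196.81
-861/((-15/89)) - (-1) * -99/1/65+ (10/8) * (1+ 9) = 133109/26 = 5119.58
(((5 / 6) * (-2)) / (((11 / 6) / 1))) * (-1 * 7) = 6.36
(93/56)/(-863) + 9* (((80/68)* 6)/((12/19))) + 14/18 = 749504723/7394184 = 101.36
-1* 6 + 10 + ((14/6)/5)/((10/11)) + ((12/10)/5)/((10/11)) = 3583/750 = 4.78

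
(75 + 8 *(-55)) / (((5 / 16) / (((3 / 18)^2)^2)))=-73 / 81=-0.90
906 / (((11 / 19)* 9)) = 5738 / 33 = 173.88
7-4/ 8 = 13/ 2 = 6.50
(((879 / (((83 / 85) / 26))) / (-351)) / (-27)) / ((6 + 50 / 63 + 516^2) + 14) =174335 / 18796878279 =0.00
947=947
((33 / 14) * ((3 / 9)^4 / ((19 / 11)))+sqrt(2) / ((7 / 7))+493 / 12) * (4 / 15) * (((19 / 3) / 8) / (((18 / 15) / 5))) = 95 * sqrt(2) / 108+2951815 / 81648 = 37.40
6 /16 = 3 /8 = 0.38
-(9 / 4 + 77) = -317 / 4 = -79.25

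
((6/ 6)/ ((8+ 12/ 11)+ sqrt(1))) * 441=1617/ 37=43.70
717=717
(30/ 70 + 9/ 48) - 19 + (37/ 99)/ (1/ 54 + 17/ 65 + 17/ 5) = -18.28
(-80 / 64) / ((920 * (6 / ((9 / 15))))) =-1 / 7360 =-0.00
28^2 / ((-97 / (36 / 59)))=-28224 / 5723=-4.93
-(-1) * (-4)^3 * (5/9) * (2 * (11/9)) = -7040/81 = -86.91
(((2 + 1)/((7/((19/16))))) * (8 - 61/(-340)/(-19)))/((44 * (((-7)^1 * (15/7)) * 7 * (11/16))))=-0.00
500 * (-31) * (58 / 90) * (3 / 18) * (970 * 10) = -436015000 / 27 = -16148703.70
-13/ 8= -1.62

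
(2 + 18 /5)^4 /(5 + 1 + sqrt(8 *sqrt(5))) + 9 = 9 + 614656 /(625 *(2 *sqrt(2) *5^(1 /4) + 6)) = 105.14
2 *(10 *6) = 120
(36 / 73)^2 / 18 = 0.01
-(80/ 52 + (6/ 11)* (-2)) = -64/ 143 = -0.45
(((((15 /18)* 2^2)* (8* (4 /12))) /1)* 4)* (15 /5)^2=320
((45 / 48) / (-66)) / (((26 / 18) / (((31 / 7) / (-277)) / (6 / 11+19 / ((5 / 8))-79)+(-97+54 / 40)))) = 29410992903 / 31267972736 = 0.94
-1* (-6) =6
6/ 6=1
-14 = -14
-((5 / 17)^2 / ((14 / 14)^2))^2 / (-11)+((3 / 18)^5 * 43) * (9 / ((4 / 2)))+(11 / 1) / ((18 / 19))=18474004217 / 1587567168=11.64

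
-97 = -97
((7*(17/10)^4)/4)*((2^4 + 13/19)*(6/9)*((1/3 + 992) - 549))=1297331693/18000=72073.98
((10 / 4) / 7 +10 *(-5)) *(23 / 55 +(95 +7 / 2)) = -1512459 / 308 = -4910.58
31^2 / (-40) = -961 / 40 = -24.02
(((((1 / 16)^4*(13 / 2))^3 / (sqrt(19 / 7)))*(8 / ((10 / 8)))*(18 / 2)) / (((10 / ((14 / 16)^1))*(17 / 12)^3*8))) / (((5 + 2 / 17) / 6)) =3737097*sqrt(133) / 280136211352675942400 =0.00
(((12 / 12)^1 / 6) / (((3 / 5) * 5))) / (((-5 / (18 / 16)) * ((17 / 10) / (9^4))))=-6561 / 136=-48.24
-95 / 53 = -1.79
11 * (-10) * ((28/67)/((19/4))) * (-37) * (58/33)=2403520/3819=629.36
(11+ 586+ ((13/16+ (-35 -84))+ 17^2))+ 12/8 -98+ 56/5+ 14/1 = 55721/80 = 696.51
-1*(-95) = 95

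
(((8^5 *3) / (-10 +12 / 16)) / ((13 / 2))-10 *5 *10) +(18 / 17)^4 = -85719894116 / 40173601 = -2133.74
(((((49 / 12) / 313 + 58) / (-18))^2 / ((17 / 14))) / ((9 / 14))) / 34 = 2326476027841 / 5944379584032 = 0.39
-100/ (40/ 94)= -235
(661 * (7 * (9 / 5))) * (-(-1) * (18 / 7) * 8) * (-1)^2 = 856656 / 5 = 171331.20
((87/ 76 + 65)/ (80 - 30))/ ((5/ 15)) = 15081/ 3800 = 3.97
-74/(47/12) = -888/47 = -18.89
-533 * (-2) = 1066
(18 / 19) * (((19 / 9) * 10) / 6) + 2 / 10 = 53 / 15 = 3.53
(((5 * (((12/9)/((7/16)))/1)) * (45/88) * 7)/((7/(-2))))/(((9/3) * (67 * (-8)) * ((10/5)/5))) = 125/5159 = 0.02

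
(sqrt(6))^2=6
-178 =-178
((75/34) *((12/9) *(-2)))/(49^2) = -100/40817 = -0.00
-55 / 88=-5 / 8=-0.62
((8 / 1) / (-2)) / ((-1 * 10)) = 2 / 5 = 0.40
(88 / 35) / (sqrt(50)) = 44*sqrt(2) / 175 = 0.36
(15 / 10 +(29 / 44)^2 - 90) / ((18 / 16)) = -170495 / 2178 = -78.28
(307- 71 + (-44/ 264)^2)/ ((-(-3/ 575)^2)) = -2809320625/ 324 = -8670742.67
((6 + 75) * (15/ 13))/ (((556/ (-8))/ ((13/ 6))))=-405/ 139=-2.91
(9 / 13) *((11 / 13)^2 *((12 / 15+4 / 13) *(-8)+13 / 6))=-947793 / 285610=-3.32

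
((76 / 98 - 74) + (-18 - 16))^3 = -145034127064 / 117649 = -1232769.74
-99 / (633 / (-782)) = 25806 / 211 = 122.30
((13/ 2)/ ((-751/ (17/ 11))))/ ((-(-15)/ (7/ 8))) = -1547/ 1982640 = -0.00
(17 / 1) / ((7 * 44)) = 17 / 308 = 0.06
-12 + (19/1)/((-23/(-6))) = -162/23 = -7.04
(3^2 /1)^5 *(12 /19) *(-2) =-1417176 /19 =-74588.21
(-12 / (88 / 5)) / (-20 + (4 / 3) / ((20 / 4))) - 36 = -234207 / 6512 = -35.97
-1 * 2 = -2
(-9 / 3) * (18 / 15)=-18 / 5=-3.60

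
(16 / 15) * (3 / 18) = 0.18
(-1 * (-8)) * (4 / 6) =16 / 3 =5.33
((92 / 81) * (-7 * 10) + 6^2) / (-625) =3524 / 50625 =0.07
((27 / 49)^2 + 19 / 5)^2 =2426941696 / 144120025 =16.84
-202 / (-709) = 202 / 709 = 0.28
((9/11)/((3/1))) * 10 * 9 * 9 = 2430/11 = 220.91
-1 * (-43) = 43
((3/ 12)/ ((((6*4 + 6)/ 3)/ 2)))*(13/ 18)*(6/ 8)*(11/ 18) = 143/ 8640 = 0.02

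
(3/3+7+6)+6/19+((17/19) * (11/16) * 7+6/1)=7485/304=24.62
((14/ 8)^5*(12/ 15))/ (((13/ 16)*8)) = 16807/ 8320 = 2.02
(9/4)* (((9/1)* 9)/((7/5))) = 3645/28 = 130.18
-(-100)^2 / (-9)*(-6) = -20000 / 3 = -6666.67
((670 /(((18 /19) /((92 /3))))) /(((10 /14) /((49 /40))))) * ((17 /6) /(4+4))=170725849 /12960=13173.29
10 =10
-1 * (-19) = 19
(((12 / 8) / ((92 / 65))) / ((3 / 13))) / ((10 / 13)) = 5.97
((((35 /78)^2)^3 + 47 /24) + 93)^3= 9781694451910544859654549114474787120129 /11420966257169880253255495209713664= 856468.20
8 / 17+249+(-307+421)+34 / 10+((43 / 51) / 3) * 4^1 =281516 / 765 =367.99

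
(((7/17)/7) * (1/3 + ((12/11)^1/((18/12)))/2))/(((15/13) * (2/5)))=299/3366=0.09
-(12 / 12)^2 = -1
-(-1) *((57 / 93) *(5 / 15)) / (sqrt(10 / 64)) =76 *sqrt(10) / 465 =0.52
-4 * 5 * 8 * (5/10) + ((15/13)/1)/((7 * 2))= -14545/182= -79.92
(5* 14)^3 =343000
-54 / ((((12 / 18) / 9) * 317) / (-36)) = 26244 / 317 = 82.79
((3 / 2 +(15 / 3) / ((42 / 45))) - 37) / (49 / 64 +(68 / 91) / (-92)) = -4037696 / 101469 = -39.79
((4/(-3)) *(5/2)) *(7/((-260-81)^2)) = -70/348843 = -0.00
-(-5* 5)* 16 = 400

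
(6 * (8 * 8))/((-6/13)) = -832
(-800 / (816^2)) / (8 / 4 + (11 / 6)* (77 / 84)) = -5 / 15317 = -0.00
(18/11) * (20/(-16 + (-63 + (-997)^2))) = 12/364441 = 0.00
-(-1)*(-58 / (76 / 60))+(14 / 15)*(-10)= -3142 / 57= -55.12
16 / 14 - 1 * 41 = -279 / 7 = -39.86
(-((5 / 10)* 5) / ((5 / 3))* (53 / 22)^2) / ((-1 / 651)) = 5485977 / 968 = 5667.33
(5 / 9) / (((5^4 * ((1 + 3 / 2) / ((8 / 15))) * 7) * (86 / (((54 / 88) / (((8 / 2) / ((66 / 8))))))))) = 3 / 7525000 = 0.00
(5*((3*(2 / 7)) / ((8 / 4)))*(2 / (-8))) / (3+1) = -15 / 112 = -0.13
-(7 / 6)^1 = -1.17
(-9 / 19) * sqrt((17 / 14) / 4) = -9 * sqrt(238) / 532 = -0.26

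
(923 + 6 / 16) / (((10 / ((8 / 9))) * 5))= 7387 / 450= 16.42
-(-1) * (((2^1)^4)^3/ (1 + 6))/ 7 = 83.59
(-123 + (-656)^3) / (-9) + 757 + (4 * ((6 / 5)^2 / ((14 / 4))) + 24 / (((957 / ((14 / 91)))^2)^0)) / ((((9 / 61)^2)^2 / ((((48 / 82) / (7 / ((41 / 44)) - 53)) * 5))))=1492470897520712 / 47585475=31364001.25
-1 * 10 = -10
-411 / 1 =-411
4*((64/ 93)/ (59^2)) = 256/ 323733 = 0.00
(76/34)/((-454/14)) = -266/3859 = -0.07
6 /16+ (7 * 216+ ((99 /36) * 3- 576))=7557 /8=944.62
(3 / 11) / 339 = 1 / 1243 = 0.00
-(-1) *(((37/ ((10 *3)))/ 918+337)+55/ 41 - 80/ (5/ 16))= 92976557/ 1129140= 82.34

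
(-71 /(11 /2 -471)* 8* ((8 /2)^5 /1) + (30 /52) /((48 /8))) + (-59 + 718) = 92397891 /48412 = 1908.57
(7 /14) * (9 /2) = 9 /4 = 2.25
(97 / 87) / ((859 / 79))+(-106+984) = 65623237 / 74733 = 878.10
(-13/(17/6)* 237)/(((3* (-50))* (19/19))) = 7.25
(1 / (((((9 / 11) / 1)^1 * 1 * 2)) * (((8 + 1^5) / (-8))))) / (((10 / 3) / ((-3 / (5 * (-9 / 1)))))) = -22 / 2025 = -0.01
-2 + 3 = 1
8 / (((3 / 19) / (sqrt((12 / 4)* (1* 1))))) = 152* sqrt(3) / 3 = 87.76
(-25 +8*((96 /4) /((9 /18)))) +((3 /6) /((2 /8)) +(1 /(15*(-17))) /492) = 45291059 /125460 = 361.00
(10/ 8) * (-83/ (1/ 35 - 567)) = 14525/ 79376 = 0.18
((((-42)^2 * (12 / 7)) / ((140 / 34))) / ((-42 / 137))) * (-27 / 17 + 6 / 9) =77268 / 35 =2207.66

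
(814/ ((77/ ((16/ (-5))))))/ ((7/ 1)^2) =-1184/ 1715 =-0.69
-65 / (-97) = 65 / 97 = 0.67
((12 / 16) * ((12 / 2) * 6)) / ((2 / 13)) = 351 / 2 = 175.50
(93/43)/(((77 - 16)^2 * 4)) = 93/640012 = 0.00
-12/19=-0.63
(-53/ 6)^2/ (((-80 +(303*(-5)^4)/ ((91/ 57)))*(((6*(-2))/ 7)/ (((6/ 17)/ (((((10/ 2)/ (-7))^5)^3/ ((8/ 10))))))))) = 8494968479270838019/ 503669902038574218750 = 0.02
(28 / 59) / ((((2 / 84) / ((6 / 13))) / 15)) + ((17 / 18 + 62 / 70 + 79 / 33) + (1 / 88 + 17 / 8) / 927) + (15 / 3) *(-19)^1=1436171291 / 30415385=47.22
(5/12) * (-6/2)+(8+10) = 67/4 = 16.75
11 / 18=0.61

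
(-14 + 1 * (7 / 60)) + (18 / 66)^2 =-100253 / 7260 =-13.81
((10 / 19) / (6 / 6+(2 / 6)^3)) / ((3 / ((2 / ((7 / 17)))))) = 765 / 931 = 0.82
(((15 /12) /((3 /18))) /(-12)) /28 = -5 /224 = -0.02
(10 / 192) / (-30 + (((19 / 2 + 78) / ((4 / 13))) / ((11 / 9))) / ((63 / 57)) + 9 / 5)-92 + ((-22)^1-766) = -847091245 / 962604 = -880.00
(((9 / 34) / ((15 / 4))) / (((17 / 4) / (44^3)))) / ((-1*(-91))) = 15.55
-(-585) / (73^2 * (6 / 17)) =3315 / 10658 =0.31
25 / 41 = 0.61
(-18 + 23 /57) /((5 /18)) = -6018 /95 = -63.35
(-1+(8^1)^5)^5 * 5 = 188865838036335555543035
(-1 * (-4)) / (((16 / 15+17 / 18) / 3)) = 1080 / 181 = 5.97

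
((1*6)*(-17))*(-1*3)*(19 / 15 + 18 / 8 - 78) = -227919 / 10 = -22791.90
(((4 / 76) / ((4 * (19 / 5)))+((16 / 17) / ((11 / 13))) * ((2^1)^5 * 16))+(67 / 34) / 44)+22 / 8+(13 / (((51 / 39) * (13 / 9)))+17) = 321969467 / 540056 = 596.18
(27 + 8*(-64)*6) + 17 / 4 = -12163 / 4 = -3040.75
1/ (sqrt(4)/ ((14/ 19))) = 7/ 19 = 0.37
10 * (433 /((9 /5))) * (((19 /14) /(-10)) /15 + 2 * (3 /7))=771173 /378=2040.14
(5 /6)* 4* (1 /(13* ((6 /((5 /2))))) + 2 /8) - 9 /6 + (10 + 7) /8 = 1465 /936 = 1.57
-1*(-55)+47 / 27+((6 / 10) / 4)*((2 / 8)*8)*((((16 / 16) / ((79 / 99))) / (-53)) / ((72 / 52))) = 128278097 / 2260980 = 56.74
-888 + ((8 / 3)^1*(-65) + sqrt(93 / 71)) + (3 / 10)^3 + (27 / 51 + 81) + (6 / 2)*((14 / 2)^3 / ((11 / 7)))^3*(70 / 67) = sqrt(6603) / 71 + 148235729870816729 / 4548027000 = 32593415.80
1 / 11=0.09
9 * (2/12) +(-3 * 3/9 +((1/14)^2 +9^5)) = 11573703/196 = 59049.51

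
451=451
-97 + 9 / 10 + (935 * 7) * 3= 195389 / 10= 19538.90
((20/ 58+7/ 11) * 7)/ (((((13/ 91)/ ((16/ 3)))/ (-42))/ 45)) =-154596960/ 319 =-484629.97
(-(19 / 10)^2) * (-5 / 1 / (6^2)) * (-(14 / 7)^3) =-361 / 90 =-4.01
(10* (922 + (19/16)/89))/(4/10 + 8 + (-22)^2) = 32823675/1752944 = 18.72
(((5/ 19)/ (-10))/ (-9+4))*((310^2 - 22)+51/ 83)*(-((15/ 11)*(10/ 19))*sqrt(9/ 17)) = -358853625*sqrt(17)/ 5603081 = -264.07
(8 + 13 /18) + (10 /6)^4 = 2663 /162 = 16.44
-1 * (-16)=16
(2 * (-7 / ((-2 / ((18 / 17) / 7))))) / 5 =18 / 85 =0.21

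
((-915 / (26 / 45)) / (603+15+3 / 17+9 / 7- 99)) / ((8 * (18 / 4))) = -36295 / 429416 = -0.08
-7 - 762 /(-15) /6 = 1.47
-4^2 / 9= -16 / 9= -1.78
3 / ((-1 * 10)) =-3 / 10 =-0.30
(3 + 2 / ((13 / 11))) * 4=244 / 13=18.77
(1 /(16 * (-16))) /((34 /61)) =-61 /8704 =-0.01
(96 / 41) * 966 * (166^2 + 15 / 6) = 2555665056 / 41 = 62333294.05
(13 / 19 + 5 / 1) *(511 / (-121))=-55188 / 2299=-24.01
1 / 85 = 0.01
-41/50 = -0.82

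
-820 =-820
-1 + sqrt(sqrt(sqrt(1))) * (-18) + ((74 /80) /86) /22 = -1437883 /75680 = -19.00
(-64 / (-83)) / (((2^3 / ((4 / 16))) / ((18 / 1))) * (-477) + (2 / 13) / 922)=-0.00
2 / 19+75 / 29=1483 / 551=2.69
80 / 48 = 5 / 3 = 1.67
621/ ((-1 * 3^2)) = -69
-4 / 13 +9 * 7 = 62.69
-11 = -11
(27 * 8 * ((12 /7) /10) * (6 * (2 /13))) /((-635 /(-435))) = 23.41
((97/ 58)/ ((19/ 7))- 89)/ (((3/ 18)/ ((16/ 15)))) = -1558384/ 2755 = -565.66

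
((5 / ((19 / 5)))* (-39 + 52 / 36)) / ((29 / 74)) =-126.09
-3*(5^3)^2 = -46875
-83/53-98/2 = -2680/53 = -50.57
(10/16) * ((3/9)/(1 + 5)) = 5/144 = 0.03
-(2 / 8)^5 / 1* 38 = -19 / 512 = -0.04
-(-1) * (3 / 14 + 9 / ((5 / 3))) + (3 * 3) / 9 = 463 / 70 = 6.61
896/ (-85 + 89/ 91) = -40768/ 3823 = -10.66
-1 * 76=-76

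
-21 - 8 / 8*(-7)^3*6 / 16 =861 / 8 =107.62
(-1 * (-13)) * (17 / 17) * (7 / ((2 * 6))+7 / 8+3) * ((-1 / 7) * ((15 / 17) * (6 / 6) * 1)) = -6955 / 952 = -7.31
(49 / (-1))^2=2401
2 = 2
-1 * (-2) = 2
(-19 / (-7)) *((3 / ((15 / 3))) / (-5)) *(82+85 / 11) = -8037 / 275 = -29.23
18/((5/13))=234/5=46.80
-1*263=-263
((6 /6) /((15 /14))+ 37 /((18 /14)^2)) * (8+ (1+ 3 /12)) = 349391 /1620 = 215.67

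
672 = 672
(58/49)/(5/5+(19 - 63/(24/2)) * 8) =58/5439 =0.01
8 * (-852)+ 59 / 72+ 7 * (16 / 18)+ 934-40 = -141959 / 24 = -5914.96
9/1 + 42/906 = 9.05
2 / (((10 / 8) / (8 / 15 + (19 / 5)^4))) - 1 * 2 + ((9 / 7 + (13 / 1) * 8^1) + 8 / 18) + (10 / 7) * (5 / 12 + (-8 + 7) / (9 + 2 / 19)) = 29879853389 / 68118750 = 438.64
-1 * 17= -17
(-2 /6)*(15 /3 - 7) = 2 /3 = 0.67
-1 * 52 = -52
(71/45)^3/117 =357911/10661625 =0.03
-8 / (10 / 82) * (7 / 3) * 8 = -18368 / 15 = -1224.53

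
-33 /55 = -3 /5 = -0.60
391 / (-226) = -391 / 226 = -1.73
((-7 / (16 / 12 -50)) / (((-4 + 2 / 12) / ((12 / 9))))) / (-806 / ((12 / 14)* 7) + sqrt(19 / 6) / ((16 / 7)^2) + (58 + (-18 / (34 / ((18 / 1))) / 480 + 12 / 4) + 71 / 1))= 22838860800* sqrt(114) / 77581484307073 + 1684712816640 / 77581484307073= 0.02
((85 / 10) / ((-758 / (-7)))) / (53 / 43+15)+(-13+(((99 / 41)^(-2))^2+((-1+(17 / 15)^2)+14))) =1.32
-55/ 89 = -0.62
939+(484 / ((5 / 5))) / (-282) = 132157 / 141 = 937.28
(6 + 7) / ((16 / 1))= 13 / 16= 0.81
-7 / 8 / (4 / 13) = -91 / 32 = -2.84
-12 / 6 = -2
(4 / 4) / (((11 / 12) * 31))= 12 / 341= 0.04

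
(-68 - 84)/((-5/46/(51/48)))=7429/5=1485.80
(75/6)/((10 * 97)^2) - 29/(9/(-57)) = 41474875/225816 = 183.67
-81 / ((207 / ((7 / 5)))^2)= -49 / 13225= -0.00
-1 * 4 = -4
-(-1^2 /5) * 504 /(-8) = -63 /5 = -12.60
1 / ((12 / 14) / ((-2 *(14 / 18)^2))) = -1.41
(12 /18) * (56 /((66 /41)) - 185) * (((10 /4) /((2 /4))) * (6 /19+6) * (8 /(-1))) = 15862400 /627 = 25298.88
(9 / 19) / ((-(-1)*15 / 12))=36 / 95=0.38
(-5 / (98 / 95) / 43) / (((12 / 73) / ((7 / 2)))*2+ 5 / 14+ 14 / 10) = -173375 / 2847159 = -0.06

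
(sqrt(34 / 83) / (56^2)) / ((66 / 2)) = sqrt(2822) / 8589504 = 0.00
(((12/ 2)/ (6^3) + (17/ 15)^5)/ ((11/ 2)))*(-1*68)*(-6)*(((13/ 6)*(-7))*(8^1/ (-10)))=71332825928/ 41765625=1707.93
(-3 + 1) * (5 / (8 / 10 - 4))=3.12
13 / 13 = 1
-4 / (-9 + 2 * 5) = -4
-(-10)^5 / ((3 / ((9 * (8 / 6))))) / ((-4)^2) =25000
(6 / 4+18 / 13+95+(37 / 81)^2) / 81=16733339 / 13817466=1.21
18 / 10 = 9 / 5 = 1.80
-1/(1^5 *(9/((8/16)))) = -1/18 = -0.06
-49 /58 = -0.84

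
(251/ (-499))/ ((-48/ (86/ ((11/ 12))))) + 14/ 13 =294001/ 142714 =2.06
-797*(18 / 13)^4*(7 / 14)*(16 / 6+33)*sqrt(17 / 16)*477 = -177925935042*sqrt(17) / 28561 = -25685635.09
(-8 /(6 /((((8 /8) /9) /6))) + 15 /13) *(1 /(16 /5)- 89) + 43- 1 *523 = -3258077 /5616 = -580.14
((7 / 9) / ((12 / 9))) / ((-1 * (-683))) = 7 / 8196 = 0.00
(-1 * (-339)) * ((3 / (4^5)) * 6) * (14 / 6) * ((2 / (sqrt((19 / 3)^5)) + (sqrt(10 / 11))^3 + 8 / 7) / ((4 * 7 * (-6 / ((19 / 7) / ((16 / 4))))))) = -6441 / 100352-32205 * sqrt(110) / 6938624-3051 * sqrt(57) / 20701184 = -0.11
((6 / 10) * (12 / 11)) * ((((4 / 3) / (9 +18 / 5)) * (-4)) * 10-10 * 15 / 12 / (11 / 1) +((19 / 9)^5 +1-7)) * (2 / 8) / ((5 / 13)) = 722626307 / 55571670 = 13.00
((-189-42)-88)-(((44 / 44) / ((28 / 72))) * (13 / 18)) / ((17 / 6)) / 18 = -113896 / 357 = -319.04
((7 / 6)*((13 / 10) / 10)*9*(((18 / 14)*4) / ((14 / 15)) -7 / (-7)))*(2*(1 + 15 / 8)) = 286143 / 5600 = 51.10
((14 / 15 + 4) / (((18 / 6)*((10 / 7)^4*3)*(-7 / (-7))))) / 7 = 12691 / 675000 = 0.02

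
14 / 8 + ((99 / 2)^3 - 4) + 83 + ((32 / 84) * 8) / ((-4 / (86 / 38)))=387401551 / 3192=121366.40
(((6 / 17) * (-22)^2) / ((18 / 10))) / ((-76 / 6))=-2420 / 323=-7.49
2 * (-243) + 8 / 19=-9226 / 19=-485.58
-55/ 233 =-0.24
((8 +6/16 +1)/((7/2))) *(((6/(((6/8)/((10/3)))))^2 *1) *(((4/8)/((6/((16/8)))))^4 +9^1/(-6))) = -4857500/1701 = -2855.67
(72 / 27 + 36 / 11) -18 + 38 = 25.94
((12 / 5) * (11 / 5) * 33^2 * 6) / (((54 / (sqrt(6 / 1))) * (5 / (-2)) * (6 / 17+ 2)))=-67881 * sqrt(6) / 625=-266.04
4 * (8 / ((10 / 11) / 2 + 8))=352 / 93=3.78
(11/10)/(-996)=-11/9960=-0.00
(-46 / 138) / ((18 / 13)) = -13 / 54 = -0.24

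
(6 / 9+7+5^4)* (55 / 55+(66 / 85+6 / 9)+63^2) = 2512599.69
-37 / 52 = -0.71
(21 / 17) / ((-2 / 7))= -147 / 34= -4.32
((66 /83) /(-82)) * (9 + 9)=-594 /3403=-0.17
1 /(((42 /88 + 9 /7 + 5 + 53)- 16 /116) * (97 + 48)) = 308 /2662855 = 0.00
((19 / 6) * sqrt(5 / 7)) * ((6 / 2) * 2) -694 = -694 + 19 * sqrt(35) / 7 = -677.94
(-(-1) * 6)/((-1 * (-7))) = 0.86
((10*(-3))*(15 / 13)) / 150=-3 / 13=-0.23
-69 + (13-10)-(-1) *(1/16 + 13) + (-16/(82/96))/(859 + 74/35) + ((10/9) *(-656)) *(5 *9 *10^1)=-6485995419133/19771184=-328052.96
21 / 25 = 0.84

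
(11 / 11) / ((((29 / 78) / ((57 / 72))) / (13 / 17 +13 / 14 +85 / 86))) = 1694667 / 296786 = 5.71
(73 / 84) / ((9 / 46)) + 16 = 7727 / 378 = 20.44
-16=-16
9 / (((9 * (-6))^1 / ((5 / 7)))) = -5 / 42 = -0.12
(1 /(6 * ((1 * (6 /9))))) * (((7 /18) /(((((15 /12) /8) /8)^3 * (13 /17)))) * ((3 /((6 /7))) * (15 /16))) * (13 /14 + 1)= 35094528 /325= 107983.16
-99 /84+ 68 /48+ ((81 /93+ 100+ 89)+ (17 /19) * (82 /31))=2380733 /12369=192.48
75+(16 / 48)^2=676 / 9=75.11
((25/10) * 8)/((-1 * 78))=-10/39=-0.26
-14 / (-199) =14 / 199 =0.07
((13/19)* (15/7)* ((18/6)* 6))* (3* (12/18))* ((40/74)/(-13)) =-2.19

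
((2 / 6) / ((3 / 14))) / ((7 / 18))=4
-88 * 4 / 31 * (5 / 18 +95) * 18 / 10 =-60368 / 31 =-1947.35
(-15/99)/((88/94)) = -235/1452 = -0.16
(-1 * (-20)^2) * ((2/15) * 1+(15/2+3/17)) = -159320/51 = -3123.92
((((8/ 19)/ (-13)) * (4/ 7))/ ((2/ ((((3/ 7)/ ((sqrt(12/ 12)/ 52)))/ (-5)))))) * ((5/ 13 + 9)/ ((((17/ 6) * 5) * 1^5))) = 140544/ 5143775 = 0.03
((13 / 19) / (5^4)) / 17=13 / 201875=0.00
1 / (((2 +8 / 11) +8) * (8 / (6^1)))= 33 / 472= 0.07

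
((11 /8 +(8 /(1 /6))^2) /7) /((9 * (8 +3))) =18443 /5544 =3.33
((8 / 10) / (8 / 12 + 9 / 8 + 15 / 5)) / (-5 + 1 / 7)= -336 / 9775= -0.03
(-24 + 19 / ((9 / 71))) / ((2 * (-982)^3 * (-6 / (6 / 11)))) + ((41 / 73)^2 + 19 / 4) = 460119024502987 / 90834888766896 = 5.07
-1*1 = -1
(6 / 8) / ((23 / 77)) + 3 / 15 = 1247 / 460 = 2.71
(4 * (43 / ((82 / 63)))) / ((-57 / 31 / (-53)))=2967258 / 779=3809.06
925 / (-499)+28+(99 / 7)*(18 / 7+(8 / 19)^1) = 31808355 / 464569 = 68.47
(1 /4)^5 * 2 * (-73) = -73 /512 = -0.14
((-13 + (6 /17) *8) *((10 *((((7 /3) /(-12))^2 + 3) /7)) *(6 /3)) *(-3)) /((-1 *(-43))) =3405505 /552636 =6.16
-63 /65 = -0.97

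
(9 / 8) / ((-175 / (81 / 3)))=-243 / 1400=-0.17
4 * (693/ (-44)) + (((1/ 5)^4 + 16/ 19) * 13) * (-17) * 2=-5176523/ 11875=-435.92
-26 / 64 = -13 / 32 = -0.41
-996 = -996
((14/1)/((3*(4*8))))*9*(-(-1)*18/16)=189/128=1.48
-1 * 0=0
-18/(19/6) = -108/19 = -5.68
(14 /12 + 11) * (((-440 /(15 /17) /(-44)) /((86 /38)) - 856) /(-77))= 4006897 /29799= 134.46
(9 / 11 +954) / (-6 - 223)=-4.17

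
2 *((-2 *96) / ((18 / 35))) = -2240 / 3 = -746.67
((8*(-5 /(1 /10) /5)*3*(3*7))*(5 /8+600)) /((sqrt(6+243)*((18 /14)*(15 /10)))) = -4708900*sqrt(249) /747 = -99471.47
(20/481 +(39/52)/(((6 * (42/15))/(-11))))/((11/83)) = -2009845/592592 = -3.39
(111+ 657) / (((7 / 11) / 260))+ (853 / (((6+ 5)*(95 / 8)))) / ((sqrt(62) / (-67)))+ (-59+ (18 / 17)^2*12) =634690579 / 2023 - 228604*sqrt(62) / 32395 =313681.75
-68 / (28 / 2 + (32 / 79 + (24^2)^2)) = -2686 / 13105721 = -0.00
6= 6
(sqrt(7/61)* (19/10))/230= 19* sqrt(427)/140300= 0.00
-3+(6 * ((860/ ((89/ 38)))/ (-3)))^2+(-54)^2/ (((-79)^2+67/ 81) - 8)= 539264501060824/ 999907435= 539314.42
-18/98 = -0.18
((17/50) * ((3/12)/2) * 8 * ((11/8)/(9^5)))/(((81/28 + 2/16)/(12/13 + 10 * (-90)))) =-2549932/1081088775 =-0.00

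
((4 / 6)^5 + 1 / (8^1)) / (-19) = -499 / 36936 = -0.01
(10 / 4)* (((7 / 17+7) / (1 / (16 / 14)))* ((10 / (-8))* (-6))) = 2700 / 17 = 158.82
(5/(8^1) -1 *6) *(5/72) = -215/576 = -0.37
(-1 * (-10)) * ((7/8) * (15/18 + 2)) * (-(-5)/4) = 2975/96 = 30.99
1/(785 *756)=0.00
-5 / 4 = -1.25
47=47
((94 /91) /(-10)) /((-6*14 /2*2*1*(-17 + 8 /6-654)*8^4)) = -47 /104835727360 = -0.00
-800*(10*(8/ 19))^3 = -409600000/ 6859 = -59717.16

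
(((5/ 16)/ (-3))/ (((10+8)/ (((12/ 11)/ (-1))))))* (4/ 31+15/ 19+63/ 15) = 7537/ 233244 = 0.03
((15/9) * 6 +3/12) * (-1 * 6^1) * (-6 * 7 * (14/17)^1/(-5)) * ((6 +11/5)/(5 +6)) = -1482642/4675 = -317.14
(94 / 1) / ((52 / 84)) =1974 / 13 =151.85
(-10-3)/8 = -13/8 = -1.62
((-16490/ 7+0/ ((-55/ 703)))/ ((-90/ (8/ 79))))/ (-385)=-13192/ 1916145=-0.01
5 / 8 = 0.62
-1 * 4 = -4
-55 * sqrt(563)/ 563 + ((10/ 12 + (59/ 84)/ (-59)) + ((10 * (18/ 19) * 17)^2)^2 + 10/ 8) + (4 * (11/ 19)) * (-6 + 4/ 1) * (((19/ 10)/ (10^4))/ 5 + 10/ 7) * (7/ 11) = 38358689548032020521/ 57015437500 - 55 * sqrt(563)/ 563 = 672777252.93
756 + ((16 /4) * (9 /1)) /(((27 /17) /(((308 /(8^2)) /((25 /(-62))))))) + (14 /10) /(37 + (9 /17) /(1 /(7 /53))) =243241061 /501000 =485.51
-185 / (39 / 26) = -370 / 3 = -123.33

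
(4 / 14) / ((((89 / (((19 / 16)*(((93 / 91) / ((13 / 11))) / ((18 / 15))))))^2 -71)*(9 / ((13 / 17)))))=27285336650 / 12077550119714751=0.00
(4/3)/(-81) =-4/243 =-0.02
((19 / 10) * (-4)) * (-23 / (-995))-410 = -2040624 / 4975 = -410.18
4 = 4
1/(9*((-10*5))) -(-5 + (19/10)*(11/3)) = -443/225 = -1.97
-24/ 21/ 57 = -8/ 399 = -0.02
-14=-14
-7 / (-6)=7 / 6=1.17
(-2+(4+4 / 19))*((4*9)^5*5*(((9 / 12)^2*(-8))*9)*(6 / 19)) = -3085588961280 / 361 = -8547337842.88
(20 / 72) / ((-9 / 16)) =-40 / 81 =-0.49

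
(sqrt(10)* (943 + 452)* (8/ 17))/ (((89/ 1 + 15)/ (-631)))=-880245* sqrt(10)/ 221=-12595.38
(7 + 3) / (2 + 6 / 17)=17 / 4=4.25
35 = 35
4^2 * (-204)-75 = -3339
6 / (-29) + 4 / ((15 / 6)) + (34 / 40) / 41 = 33621 / 23780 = 1.41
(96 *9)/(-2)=-432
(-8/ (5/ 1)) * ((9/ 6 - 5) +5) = -12/ 5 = -2.40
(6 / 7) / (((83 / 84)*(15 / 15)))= 72 / 83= 0.87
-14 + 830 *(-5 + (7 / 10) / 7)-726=-4807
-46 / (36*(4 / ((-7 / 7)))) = 23 / 72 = 0.32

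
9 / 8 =1.12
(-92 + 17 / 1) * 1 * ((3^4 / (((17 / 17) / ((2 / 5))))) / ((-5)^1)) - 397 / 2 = 575 / 2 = 287.50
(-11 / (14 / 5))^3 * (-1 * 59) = 9816125 / 2744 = 3577.31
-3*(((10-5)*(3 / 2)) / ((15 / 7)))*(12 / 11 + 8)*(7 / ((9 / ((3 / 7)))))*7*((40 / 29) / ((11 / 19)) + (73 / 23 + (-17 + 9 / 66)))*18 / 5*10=7317204300 / 80707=90663.81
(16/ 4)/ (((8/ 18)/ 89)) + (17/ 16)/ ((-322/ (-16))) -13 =253753/ 322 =788.05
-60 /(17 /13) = -780 /17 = -45.88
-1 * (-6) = 6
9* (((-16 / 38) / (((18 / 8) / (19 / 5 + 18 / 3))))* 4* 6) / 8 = -4704 / 95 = -49.52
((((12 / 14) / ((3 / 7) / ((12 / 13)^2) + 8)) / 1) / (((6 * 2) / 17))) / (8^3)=51 / 182848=0.00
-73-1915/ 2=-2061/ 2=-1030.50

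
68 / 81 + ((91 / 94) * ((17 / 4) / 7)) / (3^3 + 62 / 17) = 13625245 / 15867576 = 0.86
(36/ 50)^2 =324/ 625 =0.52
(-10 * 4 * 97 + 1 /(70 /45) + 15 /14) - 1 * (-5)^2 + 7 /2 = -54597 /14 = -3899.79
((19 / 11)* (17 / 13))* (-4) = -1292 / 143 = -9.03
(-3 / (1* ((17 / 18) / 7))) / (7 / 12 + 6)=-3.38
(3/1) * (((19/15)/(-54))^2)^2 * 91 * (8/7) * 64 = 54213536/8968066875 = 0.01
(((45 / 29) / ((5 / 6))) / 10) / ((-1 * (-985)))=27 / 142825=0.00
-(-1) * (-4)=-4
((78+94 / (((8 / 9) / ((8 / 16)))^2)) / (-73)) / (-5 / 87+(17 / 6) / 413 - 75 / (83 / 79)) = 0.02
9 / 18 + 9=19 / 2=9.50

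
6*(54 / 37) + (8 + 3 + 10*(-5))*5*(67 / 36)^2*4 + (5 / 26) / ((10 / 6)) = -139887695 / 51948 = -2692.84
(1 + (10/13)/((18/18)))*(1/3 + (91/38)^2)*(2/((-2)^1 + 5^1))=604601/84474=7.16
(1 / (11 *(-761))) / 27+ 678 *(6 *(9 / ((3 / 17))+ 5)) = 51488480735 / 226017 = 227808.00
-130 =-130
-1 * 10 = -10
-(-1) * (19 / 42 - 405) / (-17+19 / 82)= 696631 / 28875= 24.13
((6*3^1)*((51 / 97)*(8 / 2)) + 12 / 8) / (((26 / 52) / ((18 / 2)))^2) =1236870 / 97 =12751.24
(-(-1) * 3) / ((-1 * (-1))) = 3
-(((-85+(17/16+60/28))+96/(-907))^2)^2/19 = -4791231559599676213091363281/2023274648471628611584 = -2368057.92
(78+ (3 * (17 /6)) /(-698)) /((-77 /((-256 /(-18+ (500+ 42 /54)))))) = 8958528 /16680455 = 0.54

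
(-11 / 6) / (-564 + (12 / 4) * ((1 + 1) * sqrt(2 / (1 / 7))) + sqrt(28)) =-11 / (-3384 + 12 * sqrt(7) + 36 * sqrt(14)) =0.00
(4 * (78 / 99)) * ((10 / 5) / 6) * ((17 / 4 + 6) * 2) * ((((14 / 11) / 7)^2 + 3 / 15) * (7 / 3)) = 701428 / 59895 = 11.71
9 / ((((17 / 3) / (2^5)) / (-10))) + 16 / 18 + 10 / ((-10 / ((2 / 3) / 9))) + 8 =-229234 / 459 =-499.42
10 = 10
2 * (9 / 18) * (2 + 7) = 9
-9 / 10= -0.90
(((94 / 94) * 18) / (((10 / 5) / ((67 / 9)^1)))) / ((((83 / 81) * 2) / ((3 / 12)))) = 5427 / 664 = 8.17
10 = 10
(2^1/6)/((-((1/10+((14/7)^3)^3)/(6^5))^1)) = -2880/569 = -5.06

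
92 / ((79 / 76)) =6992 / 79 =88.51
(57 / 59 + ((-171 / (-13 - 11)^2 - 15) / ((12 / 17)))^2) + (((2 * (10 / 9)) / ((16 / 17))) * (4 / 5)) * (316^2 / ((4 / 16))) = 8757185738417 / 11599872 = 754938.14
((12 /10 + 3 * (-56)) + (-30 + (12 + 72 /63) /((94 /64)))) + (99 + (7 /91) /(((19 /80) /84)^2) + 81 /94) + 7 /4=9536.26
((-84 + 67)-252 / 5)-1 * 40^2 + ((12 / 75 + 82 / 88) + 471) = -1314839 / 1100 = -1195.31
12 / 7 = 1.71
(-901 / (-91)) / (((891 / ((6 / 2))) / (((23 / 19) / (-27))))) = -20723 / 13864851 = -0.00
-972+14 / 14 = -971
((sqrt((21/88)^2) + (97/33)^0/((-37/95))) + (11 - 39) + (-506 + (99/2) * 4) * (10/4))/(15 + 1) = -2605871/52096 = -50.02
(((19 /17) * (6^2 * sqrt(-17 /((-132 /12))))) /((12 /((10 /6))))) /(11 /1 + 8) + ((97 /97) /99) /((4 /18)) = 1 /22 + 5 * sqrt(187) /187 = 0.41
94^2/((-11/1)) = -8836/11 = -803.27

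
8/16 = 1/2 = 0.50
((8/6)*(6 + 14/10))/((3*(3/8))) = 1184/135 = 8.77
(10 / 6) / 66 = 0.03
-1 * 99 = -99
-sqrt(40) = -2 * sqrt(10) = -6.32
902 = 902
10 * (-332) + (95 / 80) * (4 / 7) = -92941 / 28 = -3319.32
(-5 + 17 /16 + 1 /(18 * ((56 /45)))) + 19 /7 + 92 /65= 431 /1820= 0.24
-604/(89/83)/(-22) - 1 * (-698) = 708408/979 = 723.60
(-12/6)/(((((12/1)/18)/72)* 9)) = -24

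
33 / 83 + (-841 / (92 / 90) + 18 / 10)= -15663723 / 19090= -820.52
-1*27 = -27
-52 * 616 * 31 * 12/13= -916608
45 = 45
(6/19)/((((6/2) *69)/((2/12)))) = 1/3933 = 0.00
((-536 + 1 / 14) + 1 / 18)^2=1139737600 / 3969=287159.89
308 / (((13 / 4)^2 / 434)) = 2138752 / 169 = 12655.34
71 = 71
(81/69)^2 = 729/529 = 1.38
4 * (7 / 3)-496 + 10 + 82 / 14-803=-1273.81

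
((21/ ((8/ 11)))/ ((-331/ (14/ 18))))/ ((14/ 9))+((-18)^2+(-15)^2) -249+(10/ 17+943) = 1243.54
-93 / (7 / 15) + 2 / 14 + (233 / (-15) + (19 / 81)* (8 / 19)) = -608327 / 2835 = -214.58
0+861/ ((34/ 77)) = 66297/ 34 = 1949.91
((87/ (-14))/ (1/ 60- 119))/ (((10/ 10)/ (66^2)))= 93960/ 413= 227.51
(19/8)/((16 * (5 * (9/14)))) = 133/2880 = 0.05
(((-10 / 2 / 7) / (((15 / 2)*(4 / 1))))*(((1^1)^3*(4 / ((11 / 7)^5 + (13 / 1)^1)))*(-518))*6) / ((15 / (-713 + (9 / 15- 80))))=-9855221432 / 14232825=-692.43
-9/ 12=-3/ 4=-0.75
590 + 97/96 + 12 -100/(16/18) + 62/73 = 3443449/7008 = 491.36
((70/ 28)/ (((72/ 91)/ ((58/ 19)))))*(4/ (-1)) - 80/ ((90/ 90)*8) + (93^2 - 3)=2940317/ 342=8597.42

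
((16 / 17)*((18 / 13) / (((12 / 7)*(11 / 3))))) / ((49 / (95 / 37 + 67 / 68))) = 22986 / 1529099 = 0.02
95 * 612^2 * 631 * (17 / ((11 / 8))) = 3053477450880 / 11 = 277588859170.91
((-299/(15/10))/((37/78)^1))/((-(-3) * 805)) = -676/3885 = -0.17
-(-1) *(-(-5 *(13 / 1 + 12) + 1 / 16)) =1999 / 16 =124.94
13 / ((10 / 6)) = 39 / 5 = 7.80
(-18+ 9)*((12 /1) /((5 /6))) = -648 /5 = -129.60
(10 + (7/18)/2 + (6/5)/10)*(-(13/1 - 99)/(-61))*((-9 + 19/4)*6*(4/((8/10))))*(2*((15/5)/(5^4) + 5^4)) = 1325375999122/571875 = 2317597.38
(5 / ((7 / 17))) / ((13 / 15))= 1275 / 91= 14.01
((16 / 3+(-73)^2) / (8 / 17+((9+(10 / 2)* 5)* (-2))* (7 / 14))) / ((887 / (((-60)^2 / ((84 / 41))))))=-111540910 / 353913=-315.16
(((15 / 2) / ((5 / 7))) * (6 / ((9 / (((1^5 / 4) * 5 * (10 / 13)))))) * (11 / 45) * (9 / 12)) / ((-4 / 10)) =-1925 / 624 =-3.08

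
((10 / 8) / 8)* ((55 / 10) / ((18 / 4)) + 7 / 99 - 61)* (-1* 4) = 37.32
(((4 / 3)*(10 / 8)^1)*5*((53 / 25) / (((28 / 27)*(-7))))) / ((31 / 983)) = -77.17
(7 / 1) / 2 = 7 / 2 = 3.50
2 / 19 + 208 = 3954 / 19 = 208.11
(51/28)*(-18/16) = -459/224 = -2.05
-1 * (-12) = 12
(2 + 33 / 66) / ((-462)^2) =5 / 426888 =0.00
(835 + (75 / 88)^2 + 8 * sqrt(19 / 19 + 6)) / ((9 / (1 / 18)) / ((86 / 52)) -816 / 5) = -1391450975 / 108632832 -430 * sqrt(7) / 3507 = -13.13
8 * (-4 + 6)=16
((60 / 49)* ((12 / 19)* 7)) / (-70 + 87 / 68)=-48960 / 621509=-0.08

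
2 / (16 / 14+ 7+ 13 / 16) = 224 / 1003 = 0.22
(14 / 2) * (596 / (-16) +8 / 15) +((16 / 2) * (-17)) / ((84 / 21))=-17461 / 60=-291.02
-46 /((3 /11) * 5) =-506 /15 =-33.73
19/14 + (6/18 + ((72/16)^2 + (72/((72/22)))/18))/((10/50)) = 27817/252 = 110.38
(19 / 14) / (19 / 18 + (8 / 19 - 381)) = -3249 / 908579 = -0.00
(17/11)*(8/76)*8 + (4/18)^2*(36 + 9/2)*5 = 2362/209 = 11.30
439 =439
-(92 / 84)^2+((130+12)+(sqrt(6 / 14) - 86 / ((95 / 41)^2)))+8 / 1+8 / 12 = sqrt(21) / 7+531129269 / 3980025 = 134.10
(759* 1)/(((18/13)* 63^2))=3289/23814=0.14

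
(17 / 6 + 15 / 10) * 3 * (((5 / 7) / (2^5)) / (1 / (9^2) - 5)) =-5265 / 90496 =-0.06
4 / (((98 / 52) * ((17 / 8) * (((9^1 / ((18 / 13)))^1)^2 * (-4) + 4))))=-832 / 137445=-0.01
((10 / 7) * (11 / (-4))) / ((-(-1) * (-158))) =55 / 2212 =0.02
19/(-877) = -19/877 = -0.02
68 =68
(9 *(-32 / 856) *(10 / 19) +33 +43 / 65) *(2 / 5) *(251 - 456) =-362833928 / 132145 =-2745.73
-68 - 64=-132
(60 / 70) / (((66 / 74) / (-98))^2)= 3756536 / 363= 10348.58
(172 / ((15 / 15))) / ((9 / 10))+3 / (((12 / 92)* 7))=12247 / 63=194.40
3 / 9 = 1 / 3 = 0.33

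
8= 8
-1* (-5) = 5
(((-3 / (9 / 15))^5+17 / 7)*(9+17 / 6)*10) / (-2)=1293265 / 7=184752.14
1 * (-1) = -1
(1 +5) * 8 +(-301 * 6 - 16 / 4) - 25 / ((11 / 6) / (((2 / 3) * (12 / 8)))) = -19532 / 11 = -1775.64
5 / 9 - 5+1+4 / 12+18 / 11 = -146 / 99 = -1.47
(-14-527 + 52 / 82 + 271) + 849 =23765 / 41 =579.63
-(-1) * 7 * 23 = 161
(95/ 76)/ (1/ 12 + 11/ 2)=15/ 67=0.22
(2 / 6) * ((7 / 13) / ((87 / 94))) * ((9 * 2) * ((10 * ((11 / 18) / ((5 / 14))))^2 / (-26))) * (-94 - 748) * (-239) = -3140344748464 / 396981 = -7910566.87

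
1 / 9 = 0.11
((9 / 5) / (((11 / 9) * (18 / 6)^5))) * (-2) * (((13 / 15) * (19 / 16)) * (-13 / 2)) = 3211 / 39600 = 0.08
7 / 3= 2.33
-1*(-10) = 10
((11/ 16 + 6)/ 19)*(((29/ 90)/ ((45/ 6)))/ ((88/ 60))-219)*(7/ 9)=-162368969/ 2708640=-59.94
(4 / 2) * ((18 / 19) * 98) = 3528 / 19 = 185.68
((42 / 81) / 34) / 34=7 / 15606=0.00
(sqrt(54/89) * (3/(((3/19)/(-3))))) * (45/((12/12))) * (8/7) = -61560 * sqrt(534)/623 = -2283.40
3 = 3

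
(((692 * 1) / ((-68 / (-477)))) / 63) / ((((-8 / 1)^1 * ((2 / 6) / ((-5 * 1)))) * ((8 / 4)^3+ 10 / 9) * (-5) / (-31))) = 7674453 / 78064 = 98.31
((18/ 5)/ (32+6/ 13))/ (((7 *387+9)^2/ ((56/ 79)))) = 182/ 17103144105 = 0.00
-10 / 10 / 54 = -1 / 54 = -0.02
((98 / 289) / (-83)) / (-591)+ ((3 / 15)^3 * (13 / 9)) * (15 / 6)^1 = 61445407 / 2126447550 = 0.03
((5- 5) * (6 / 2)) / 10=0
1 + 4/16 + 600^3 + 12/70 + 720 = 30240100999/140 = 216000721.42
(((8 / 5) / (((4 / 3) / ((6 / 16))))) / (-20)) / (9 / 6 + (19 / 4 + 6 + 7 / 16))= -9 / 5075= -0.00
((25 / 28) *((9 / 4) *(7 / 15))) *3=45 / 16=2.81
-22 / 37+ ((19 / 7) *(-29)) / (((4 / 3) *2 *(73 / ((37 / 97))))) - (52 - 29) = -348438885 / 14671832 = -23.75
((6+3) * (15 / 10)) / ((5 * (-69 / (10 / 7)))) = -9 / 161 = -0.06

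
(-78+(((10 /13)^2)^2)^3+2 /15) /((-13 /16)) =435154614768924928 /4543126598883795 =95.78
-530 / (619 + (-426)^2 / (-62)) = 16430 / 71549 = 0.23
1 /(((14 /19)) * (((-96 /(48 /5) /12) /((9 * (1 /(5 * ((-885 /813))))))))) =139023 /51625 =2.69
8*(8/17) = 64/17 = 3.76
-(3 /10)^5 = -243 /100000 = -0.00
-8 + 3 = -5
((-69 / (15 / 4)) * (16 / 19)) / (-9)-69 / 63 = 3749 / 5985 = 0.63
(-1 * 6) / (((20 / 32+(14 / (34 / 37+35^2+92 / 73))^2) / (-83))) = 43770797987982864 / 54944669595373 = 796.63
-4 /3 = -1.33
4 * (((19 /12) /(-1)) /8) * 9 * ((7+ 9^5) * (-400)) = 168309600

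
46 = 46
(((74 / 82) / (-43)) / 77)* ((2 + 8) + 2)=-444 / 135751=-0.00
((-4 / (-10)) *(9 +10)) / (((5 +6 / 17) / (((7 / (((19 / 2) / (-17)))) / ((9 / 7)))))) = -8092 / 585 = -13.83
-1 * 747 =-747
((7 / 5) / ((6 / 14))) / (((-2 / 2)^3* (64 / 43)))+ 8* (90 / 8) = 87.81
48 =48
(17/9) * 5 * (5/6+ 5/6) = 425/27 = 15.74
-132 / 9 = -44 / 3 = -14.67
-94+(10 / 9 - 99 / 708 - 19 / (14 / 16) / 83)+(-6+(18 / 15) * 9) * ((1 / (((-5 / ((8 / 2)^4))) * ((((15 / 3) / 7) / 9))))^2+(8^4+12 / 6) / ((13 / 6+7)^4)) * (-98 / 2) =-5526761915899336673713 / 56461369387500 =-97885722.15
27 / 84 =9 / 28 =0.32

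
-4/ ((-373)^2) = -4/ 139129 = -0.00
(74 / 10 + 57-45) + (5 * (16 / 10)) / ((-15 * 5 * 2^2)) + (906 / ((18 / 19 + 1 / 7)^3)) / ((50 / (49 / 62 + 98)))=158861557921 / 113408850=1400.79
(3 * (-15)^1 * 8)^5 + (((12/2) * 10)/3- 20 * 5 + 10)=-6046617600070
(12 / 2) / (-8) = -3 / 4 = -0.75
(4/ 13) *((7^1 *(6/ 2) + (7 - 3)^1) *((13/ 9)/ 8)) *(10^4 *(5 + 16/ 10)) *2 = 550000/ 3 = 183333.33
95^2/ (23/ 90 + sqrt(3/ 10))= -18681750/ 1901 + 7310250 * sqrt(30)/ 1901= 11235.21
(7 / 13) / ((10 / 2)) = 7 / 65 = 0.11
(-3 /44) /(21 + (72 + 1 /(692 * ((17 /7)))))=-8823 /12034649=-0.00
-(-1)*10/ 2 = 5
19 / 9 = 2.11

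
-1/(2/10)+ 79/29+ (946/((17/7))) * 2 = 382954/493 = 776.78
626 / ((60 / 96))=5008 / 5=1001.60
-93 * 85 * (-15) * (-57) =-6758775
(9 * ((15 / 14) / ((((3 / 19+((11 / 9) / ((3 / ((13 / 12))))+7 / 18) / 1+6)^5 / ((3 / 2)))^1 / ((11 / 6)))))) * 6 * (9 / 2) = 44309136507043644339840 / 1031334613694846520437693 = 0.04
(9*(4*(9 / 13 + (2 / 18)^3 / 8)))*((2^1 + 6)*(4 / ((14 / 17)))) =7140136 / 7371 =968.68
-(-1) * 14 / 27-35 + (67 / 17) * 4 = -18.72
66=66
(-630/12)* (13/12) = -455/8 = -56.88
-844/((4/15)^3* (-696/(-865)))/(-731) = 205329375/2713472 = 75.67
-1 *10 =-10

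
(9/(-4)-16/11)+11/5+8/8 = -111/220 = -0.50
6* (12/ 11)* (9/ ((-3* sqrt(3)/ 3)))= -216* sqrt(3)/ 11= -34.01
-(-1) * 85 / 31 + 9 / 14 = 1469 / 434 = 3.38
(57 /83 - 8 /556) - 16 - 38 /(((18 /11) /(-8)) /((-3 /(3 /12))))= -77689961 /34611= -2244.66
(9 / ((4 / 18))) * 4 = 162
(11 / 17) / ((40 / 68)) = 11 / 10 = 1.10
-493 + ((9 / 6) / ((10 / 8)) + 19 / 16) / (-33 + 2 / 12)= -3885413 / 7880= -493.07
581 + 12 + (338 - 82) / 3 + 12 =2071 / 3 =690.33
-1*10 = -10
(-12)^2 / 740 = 36 / 185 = 0.19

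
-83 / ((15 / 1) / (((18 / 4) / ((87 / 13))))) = -3.72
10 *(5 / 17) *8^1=400 / 17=23.53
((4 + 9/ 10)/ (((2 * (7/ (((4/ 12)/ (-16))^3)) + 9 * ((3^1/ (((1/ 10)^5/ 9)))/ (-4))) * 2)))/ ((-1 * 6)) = 49/ 914794560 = 0.00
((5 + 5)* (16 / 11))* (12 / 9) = 640 / 33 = 19.39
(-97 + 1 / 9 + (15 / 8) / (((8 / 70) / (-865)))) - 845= -4358389 / 288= -15133.30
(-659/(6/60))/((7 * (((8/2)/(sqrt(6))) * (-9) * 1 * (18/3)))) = 3295 * sqrt(6)/756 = 10.68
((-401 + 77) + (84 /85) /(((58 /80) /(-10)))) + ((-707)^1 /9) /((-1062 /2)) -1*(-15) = -322.48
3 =3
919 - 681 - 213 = 25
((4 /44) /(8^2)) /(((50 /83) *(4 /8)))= 83 /17600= 0.00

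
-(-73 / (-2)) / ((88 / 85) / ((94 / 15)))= -220.94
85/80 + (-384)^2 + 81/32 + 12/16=4718731/32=147460.34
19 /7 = 2.71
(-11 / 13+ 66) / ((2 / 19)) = 16093 / 26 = 618.96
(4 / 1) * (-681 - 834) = -6060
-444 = -444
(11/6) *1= 1.83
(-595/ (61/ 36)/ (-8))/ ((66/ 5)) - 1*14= -28651/ 2684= -10.67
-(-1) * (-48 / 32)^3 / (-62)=0.05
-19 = -19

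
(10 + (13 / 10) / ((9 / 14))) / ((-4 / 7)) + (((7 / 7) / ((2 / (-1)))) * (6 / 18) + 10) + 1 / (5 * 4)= -502 / 45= -11.16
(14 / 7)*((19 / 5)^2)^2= 260642 / 625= 417.03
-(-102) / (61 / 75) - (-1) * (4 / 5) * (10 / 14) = 53794 / 427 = 125.98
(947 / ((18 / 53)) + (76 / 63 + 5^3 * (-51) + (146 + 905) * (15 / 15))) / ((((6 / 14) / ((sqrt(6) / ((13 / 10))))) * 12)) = -532225 * sqrt(6) / 1404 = -928.55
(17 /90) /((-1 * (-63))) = 17 /5670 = 0.00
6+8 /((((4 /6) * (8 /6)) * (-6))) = 9 /2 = 4.50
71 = 71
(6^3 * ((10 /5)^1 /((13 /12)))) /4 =1296 /13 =99.69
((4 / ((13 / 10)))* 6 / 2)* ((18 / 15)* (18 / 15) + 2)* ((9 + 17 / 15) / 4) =26144 / 325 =80.44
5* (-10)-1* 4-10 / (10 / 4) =-58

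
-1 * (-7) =7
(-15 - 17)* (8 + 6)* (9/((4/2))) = -2016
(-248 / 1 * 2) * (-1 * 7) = 3472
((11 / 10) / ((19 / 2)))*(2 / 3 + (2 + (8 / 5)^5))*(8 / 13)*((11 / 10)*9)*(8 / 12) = 119358272 / 19296875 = 6.19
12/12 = 1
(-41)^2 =1681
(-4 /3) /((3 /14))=-56 /9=-6.22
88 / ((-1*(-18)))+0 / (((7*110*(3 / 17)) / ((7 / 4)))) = 44 / 9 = 4.89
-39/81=-13/27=-0.48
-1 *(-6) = 6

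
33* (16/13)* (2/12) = 88/13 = 6.77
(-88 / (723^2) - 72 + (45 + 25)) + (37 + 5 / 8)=148977061 / 4181832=35.62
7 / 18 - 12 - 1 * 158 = -3053 / 18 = -169.61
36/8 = 9/2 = 4.50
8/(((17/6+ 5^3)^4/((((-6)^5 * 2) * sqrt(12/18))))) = -53747712 * sqrt(6)/346083947521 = -0.00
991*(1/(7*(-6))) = -991/42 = -23.60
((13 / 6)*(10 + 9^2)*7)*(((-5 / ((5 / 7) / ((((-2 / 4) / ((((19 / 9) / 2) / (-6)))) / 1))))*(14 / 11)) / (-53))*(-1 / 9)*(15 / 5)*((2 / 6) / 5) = -811538 / 55385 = -14.65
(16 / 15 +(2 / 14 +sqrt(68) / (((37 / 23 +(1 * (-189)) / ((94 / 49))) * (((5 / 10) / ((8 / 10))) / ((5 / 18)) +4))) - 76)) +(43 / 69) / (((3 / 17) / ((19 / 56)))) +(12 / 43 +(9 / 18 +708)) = 1583063227 / 2492280 - 17296 * sqrt(17) / 5238125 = 635.17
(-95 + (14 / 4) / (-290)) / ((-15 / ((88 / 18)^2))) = 987844 / 6525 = 151.39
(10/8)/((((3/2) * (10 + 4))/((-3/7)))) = -5/196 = -0.03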